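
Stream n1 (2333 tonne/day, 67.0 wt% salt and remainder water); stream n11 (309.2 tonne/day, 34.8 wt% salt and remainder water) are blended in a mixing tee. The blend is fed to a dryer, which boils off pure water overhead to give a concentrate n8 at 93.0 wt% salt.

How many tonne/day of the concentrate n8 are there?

salt entering = 2333×0.670 + 309.2×0.348 = 1670.7 tonne/day.
All salt reports to n8, so n8 = 1670.7/0.930 = 1796.5 tonne/day.

1796 tonne/day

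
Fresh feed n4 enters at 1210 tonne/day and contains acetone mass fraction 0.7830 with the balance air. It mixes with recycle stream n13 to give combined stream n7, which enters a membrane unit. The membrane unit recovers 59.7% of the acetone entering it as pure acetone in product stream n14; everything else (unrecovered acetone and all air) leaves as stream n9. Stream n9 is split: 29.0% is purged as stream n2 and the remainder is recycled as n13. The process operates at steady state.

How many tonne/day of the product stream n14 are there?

792.3 tonne/day

acetone in n7: m_A = 1210×0.783 + (1−0.290)·(1−0.597)·m_A, so m_A = 947.43/0.7139 = 1327.2 tonne/day.
Product n14 = 0.597×1327.2 = 792.32 tonne/day.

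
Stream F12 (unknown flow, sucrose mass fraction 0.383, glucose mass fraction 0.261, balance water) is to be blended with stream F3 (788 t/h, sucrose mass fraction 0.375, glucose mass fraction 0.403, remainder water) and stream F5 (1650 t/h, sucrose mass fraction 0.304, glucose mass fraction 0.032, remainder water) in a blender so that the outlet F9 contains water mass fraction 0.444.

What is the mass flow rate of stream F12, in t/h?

2137 t/h

Let F12 be the unknown flow. Total out = 2438 + F12.
water balance: 1270.5 + 0.356·F12 = 0.444·(2438 + F12)
(0.356 − 0.444)·F12 = 0.444×2438 − 1270.5 = -188.06
F12 = -188.06 / -0.088 = 2137.1 t/h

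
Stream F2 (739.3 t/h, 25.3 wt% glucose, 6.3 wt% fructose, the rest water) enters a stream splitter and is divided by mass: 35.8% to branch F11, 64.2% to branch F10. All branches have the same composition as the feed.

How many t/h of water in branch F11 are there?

181 t/h

Branch F11 total = 0.358×739.3 = 264.67 t/h.
water in F11 = 0.684×264.67 = 181.03 t/h.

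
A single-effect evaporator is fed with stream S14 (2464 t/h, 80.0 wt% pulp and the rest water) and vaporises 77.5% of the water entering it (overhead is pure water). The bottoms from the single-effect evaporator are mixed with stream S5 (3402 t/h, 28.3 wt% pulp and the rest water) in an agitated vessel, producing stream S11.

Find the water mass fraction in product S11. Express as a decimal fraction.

0.465

Vapour removed = 0.775×0.200×2464 = 381.92 t/h; concentrate = 2082.1 t/h.
water reaching the mixer = 110.88 (from concentrate) + 3402×0.717 = 2550.1 t/h.
Product flow = 2082.1 + 3402 = 5484.1 t/h; water fraction = 0.465.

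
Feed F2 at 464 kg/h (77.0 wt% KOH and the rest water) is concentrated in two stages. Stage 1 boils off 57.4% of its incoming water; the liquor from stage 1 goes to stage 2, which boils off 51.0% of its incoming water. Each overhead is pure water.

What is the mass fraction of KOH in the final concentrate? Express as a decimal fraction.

water in feed = 464×0.230 = 106.72 kg/h.
After stage 1: water left = (1−0.574)×106.72 = 45.463; stream total = 402.74 kg/h.
After stage 2: water left = (1−0.510)×45.463 = 22.277; final concentrate = 379.56 kg/h.
KOH fraction = 357.28/379.56 = 0.941.

0.941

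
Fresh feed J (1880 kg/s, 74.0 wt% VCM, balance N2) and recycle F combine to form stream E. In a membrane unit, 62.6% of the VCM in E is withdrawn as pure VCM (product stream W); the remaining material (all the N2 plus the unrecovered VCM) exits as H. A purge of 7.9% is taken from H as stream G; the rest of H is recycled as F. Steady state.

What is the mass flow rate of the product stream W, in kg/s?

VCM in E: m_A = 1880×0.740 + (1−0.079)·(1−0.626)·m_A, so m_A = 1391.2/0.6555 = 2122.2 kg/s.
Product W = 0.626×2122.2 = 1328.5 kg/s.

1328 kg/s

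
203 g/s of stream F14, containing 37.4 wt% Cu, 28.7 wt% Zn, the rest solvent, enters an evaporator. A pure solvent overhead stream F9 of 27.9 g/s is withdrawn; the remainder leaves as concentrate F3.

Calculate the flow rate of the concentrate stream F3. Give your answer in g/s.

175.1 g/s

Concentrate = 203 − 27.9 = 175.1 g/s.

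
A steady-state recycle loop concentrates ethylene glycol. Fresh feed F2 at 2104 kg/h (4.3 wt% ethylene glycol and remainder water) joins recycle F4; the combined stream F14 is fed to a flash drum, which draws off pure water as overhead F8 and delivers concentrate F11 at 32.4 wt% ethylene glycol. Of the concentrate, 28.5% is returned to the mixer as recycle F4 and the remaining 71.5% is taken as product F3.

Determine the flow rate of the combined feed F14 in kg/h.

Overall ethylene glycol balance (none leaves overhead): ethylene glycol in fresh feed = ethylene glycol in product, i.e. 2104×0.043 = (1−0.285)·F11·0.324.
F11 = 90.472/(0.324×0.715) = 390.54 kg/h.
Recycle F4 = 0.285×390.54 = 111.3 kg/h.
Combined feed F14 = 2104 + 111.3 = 2215.3 kg/h.

2215 kg/h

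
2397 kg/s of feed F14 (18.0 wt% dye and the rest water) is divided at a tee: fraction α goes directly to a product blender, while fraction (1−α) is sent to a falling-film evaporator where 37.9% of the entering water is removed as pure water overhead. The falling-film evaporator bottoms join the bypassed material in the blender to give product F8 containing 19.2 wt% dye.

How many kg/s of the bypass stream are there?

All 2397×0.180 = 431.46 kg/s of dye reaches F8, so F8 = 431.46/0.192 = 2247.2 kg/s and vapour = 149.81 kg/s.
The evaporator receives (1−α)·2397 of feed at 0.820 water and removes 0.379 of that water:
0.379×0.820×(1−α)×2397 = 149.81
(1−α) = 149.81/744.94 = 0.2011;  α = 0.7989.
Bypass flow = 0.7989×2397 = 1914.9 kg/s.

1915 kg/s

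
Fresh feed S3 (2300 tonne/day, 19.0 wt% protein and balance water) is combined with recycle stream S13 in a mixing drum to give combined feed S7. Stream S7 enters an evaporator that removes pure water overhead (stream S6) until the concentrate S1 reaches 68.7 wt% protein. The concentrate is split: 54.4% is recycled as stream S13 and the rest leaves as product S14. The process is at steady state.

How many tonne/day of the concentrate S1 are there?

Overall protein balance (none leaves overhead): protein in fresh feed = protein in product, i.e. 2300×0.190 = (1−0.544)·S1·0.687.
S1 = 437/(0.687×0.456) = 1395 tonne/day.

1395 tonne/day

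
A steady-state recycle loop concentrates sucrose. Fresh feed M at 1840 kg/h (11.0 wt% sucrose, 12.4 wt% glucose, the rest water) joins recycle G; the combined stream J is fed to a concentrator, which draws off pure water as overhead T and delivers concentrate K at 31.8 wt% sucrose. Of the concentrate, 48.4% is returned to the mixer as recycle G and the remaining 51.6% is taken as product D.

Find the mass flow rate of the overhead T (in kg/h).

Overall sucrose balance (none leaves overhead): sucrose in fresh feed = sucrose in product, i.e. 1840×0.110 = (1−0.484)·K·0.318.
K = 202.4/(0.318×0.516) = 1233.5 kg/h.
Recycle G = 0.484×1233.5 = 597.01 kg/h.
Combined feed J = 1840 + 597.01 = 2437 kg/h.
Overhead T = J − K = 2437 − 1233.5 = 1203.5 kg/h.

1204 kg/h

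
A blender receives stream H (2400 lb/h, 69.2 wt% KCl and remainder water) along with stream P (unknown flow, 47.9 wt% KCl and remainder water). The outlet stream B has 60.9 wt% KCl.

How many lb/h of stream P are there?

1532 lb/h

Let P be the unknown flow. Total out = 2400 + P.
KCl balance: 1660.8 + 0.479·P = 0.609·(2400 + P)
(0.479 − 0.609)·P = 0.609×2400 − 1660.8 = -199.2
P = -199.2 / -0.130 = 1532.3 lb/h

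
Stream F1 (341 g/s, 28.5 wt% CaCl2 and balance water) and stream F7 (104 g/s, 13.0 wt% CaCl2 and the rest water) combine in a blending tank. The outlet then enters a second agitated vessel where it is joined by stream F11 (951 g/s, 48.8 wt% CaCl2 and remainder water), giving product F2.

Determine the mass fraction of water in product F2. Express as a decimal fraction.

0.588

Overall, product flow = 1396 g/s.
water in = 341×0.715 + 104×0.870 + 951×0.512 = 821.21 g/s.
water fraction in F2 = 0.588.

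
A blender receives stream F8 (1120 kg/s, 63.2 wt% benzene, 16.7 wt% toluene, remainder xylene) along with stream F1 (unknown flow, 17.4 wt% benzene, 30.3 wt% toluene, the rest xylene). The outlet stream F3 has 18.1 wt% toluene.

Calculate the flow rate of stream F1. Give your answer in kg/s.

Let F1 be the unknown flow. Total out = 1120 + F1.
toluene balance: 187.04 + 0.303·F1 = 0.181·(1120 + F1)
(0.303 − 0.181)·F1 = 0.181×1120 − 187.04 = 15.68
F1 = 15.68 / 0.122 = 128.52 kg/s

128.5 kg/s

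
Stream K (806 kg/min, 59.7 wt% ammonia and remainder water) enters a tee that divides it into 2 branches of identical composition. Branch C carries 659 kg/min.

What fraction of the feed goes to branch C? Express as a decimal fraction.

Fraction to C = 659/806 = 0.8176.

0.818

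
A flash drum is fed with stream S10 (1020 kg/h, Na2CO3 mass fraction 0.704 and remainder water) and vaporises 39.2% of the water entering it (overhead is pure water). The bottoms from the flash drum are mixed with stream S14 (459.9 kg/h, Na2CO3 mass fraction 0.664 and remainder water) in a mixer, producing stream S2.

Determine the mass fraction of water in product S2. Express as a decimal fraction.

0.248

Vapour removed = 0.392×0.296×1020 = 118.35 kg/h; concentrate = 901.65 kg/h.
water reaching the mixer = 183.57 (from concentrate) + 459.9×0.336 = 338.09 kg/h.
Product flow = 901.65 + 459.9 = 1361.5 kg/h; water fraction = 0.248.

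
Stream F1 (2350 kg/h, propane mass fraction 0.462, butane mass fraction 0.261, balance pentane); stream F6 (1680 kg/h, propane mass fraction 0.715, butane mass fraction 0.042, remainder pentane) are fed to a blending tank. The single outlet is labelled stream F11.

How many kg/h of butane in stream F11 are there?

683.9 kg/h

butane out = butane in = 2350×0.261 + 1680×0.042 = 683.91 kg/h.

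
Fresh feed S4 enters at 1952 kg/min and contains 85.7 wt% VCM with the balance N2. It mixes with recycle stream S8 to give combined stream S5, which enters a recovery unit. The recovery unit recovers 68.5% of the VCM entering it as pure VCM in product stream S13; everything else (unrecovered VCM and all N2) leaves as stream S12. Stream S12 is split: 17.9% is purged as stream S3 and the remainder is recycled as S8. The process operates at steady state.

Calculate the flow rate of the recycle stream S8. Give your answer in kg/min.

N2 enters only via S4 and leaves only via the purge: 1952×0.143 = 0.179×(N2 in S12), and the recovery unit passes all N2, so N2 in S5 = N2 in S12 = 1559.4 kg/min.
VCM in S5: m_A = 1952×0.857 + (1−0.179)·(1−0.685)·m_A, so m_A = 1672.9/0.7414 = 2256.4 kg/min.
S12 = (1−0.685)×2256.4 + 1559.4 = 2270.2 kg/min.
Recycle S8 = (1−0.179)×2270.2 = 1863.8 kg/min.

1864 kg/min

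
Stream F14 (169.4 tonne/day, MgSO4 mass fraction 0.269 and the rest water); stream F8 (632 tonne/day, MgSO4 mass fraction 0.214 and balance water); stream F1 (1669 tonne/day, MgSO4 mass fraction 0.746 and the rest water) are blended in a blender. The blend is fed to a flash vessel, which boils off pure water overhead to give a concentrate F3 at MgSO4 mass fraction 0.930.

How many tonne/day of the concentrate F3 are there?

1533 tonne/day

MgSO4 entering = 169.4×0.269 + 632×0.214 + 1669×0.746 = 1425.9 tonne/day.
All MgSO4 reports to F3, so F3 = 1425.9/0.930 = 1533.2 tonne/day.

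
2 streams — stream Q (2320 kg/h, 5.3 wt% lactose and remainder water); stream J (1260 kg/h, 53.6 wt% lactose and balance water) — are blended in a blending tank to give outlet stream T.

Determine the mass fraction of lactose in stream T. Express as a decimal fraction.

Total flow out = 2320 + 1260 = 3580 kg/h.
lactose in = 2320×0.053 + 1260×0.536 = 798.32 kg/h.
lactose mass fraction in T = 798.32/3580 = 0.223.

0.223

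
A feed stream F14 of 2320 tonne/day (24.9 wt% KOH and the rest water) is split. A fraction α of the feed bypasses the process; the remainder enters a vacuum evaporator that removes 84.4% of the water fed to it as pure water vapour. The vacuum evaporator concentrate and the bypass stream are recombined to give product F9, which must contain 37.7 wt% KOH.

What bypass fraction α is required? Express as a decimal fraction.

0.464

All 2320×0.249 = 577.68 tonne/day of KOH reaches F9, so F9 = 577.68/0.377 = 1532.3 tonne/day and vapour = 787.69 tonne/day.
The evaporator receives (1−α)·2320 of feed at 0.751 water and removes 0.844 of that water:
0.844×0.751×(1−α)×2320 = 787.69
(1−α) = 787.69/1470.5 = 0.5357;  α = 0.4643.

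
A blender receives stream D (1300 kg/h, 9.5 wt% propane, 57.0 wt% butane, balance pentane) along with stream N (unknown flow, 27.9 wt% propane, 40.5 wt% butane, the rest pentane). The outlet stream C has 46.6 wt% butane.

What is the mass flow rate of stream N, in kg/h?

Let N be the unknown flow. Total out = 1300 + N.
butane balance: 741 + 0.405·N = 0.466·(1300 + N)
(0.405 − 0.466)·N = 0.466×1300 − 741 = -135.2
N = -135.2 / -0.061 = 2216.4 kg/h

2216 kg/h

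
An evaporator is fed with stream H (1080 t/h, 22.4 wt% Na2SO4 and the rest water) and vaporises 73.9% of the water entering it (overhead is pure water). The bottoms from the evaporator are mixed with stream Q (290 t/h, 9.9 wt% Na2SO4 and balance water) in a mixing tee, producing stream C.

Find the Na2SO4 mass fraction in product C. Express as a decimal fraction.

Vapour removed = 0.739×0.776×1080 = 619.34 t/h; concentrate = 460.66 t/h.
Na2SO4 reaching the mixer = 241.92 (from concentrate) + 290×0.099 = 270.63 t/h.
Product flow = 460.66 + 290 = 750.66 t/h; Na2SO4 fraction = 0.3605.

0.3605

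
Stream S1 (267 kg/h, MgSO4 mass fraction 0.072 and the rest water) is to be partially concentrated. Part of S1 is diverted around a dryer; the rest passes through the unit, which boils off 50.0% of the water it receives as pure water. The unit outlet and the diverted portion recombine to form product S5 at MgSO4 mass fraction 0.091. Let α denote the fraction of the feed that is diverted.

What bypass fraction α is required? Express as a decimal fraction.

All 267×0.072 = 19.224 kg/h of MgSO4 reaches S5, so S5 = 19.224/0.091 = 211.25 kg/h and vapour = 55.747 kg/h.
The evaporator receives (1−α)·267 of feed at 0.928 water and removes 0.500 of that water:
0.500×0.928×(1−α)×267 = 55.747
(1−α) = 55.747/123.89 = 0.4500;  α = 0.5500.

0.550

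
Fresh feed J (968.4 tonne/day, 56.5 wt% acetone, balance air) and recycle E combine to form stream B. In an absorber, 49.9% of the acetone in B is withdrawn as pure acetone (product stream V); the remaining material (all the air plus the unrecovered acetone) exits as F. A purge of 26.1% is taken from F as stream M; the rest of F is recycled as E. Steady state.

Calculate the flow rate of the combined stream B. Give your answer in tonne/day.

air enters only via J and leaves only via the purge: 968.4×0.435 = 0.261×(air in F), and the absorber passes all air, so air in B = air in F = 1614 tonne/day.
acetone in B: m_A = 968.4×0.565 + (1−0.261)·(1−0.499)·m_A, so m_A = 547.15/0.6298 = 868.82 tonne/day.
B = 868.82 + 1614 = 2482.8 tonne/day.

2483 tonne/day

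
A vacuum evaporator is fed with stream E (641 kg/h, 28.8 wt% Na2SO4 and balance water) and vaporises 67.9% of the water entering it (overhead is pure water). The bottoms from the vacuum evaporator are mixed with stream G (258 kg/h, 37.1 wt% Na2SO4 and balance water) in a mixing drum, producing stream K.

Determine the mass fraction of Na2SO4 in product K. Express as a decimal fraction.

Vapour removed = 0.679×0.712×641 = 309.89 kg/h; concentrate = 331.11 kg/h.
Na2SO4 reaching the mixer = 184.61 (from concentrate) + 258×0.371 = 280.33 kg/h.
Product flow = 331.11 + 258 = 589.11 kg/h; Na2SO4 fraction = 0.4758.

0.4758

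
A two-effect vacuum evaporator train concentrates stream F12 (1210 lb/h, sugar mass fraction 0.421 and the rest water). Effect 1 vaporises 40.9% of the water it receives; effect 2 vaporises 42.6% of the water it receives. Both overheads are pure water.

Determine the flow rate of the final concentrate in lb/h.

747.1 lb/h

water in feed = 1210×0.579 = 700.59 lb/h.
After stage 1: water left = (1−0.409)×700.59 = 414.05; stream total = 923.46 lb/h.
After stage 2: water left = (1−0.426)×414.05 = 237.66; final concentrate = 747.07 lb/h.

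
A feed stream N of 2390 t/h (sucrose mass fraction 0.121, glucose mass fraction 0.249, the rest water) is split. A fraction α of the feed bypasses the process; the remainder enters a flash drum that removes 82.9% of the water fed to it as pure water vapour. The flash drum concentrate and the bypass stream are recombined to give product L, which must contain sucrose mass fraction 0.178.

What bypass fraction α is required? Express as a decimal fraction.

All 2390×0.121 = 289.19 t/h of sucrose reaches L, so L = 289.19/0.178 = 1624.7 t/h and vapour = 765.34 t/h.
The evaporator receives (1−α)·2390 of feed at 0.630 water and removes 0.829 of that water:
0.829×0.630×(1−α)×2390 = 765.34
(1−α) = 765.34/1248.2 = 0.6131;  α = 0.3869.

0.387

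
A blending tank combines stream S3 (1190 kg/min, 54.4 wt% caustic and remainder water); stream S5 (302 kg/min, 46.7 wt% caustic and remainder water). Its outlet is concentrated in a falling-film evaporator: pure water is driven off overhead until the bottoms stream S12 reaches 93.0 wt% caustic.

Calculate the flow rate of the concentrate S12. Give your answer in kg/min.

caustic entering = 1190×0.544 + 302×0.467 = 788.39 kg/min.
All caustic reports to S12, so S12 = 788.39/0.930 = 847.74 kg/min.

847.7 kg/min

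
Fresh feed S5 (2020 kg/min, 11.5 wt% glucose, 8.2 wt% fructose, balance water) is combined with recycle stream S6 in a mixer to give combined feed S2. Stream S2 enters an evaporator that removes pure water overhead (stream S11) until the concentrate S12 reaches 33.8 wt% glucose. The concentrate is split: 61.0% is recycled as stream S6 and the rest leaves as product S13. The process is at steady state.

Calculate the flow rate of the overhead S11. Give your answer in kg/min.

Overall glucose balance (none leaves overhead): glucose in fresh feed = glucose in product, i.e. 2020×0.115 = (1−0.610)·S12·0.338.
S12 = 232.3/(0.338×0.390) = 1762.3 kg/min.
Recycle S6 = 0.610×1762.3 = 1075 kg/min.
Combined feed S2 = 2020 + 1075 = 3095 kg/min.
Overhead S11 = S2 − S12 = 3095 − 1762.3 = 1332.7 kg/min.

1333 kg/min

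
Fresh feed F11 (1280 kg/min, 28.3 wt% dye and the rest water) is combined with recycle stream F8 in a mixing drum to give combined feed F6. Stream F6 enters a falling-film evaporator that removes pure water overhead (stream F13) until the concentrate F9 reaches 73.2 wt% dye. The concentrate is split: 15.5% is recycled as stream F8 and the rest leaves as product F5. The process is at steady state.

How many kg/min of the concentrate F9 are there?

Overall dye balance (none leaves overhead): dye in fresh feed = dye in product, i.e. 1280×0.283 = (1−0.155)·F9·0.732.
F9 = 362.24/(0.732×0.845) = 585.64 kg/min.

585.6 kg/min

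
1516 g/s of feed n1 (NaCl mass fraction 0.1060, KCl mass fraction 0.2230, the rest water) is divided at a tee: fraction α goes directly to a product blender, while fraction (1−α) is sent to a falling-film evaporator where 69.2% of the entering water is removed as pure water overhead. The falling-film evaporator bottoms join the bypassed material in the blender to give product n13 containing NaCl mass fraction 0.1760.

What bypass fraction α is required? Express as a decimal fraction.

All 1516×0.106 = 160.7 g/s of NaCl reaches n13, so n13 = 160.7/0.176 = 913.05 g/s and vapour = 602.95 g/s.
The evaporator receives (1−α)·1516 of feed at 0.671 water and removes 0.692 of that water:
0.692×0.671×(1−α)×1516 = 602.95
(1−α) = 602.95/703.93 = 0.8566;  α = 0.1434.

0.143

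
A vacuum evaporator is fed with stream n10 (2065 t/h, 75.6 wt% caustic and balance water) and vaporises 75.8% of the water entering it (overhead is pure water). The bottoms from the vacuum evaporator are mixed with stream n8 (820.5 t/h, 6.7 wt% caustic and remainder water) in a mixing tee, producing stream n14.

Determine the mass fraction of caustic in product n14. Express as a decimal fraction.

Vapour removed = 0.758×0.244×2065 = 381.93 t/h; concentrate = 1683.1 t/h.
caustic reaching the mixer = 1561.1 (from concentrate) + 820.5×0.067 = 1616.1 t/h.
Product flow = 1683.1 + 820.5 = 2503.6 t/h; caustic fraction = 0.646.

0.646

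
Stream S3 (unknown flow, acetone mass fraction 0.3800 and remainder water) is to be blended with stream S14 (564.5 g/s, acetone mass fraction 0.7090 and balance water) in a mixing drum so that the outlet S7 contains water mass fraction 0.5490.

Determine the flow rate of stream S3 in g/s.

2051 g/s

Let S3 be the unknown flow. Total out = 564.5 + S3.
water balance: 164.27 + 0.620·S3 = 0.549·(564.5 + S3)
(0.620 − 0.549)·S3 = 0.549×564.5 − 164.27 = 145.64
S3 = 145.64 / 0.071 = 2051.3 g/s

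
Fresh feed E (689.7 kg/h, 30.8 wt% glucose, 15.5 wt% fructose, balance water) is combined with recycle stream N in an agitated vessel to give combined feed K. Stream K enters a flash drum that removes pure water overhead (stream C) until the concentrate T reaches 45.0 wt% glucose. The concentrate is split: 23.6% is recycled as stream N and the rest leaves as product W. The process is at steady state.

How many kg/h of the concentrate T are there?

Overall glucose balance (none leaves overhead): glucose in fresh feed = glucose in product, i.e. 689.7×0.308 = (1−0.236)·T·0.450.
T = 212.43/(0.450×0.764) = 617.88 kg/h.

617.9 kg/h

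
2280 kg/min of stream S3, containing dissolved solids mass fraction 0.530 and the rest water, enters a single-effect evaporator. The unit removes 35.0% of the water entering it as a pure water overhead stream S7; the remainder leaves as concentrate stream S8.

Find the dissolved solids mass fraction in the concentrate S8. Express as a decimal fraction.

0.634

dissolved solids is not removed: 2280×0.530 = 1208.4 kg/min of dissolved solids enters S8.
water entering = 2280×0.470 = 1071.6 kg/min; overhead removed = 0.350×1071.6 = 375.06 kg/min.
Concentrate = 2280 − 375.06 = 1904.9 kg/min.
Mass fraction = 1208.4/1904.9 = 0.634.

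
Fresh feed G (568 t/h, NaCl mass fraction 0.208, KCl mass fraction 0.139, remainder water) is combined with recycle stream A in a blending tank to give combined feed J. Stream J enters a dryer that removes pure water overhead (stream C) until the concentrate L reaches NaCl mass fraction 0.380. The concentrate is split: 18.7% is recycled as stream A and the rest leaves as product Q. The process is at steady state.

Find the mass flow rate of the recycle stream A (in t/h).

Overall NaCl balance (none leaves overhead): NaCl in fresh feed = NaCl in product, i.e. 568×0.208 = (1−0.187)·L·0.380.
L = 118.14/(0.380×0.813) = 382.42 t/h.
Recycle A = 0.187×382.42 = 71.512 t/h.

71.51 t/h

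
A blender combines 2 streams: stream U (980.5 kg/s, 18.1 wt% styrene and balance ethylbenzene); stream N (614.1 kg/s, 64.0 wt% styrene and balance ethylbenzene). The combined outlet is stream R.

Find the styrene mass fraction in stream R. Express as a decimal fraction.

0.3578

Total flow out = 980.5 + 614.1 = 1594.6 kg/s.
styrene in = 980.5×0.181 + 614.1×0.640 = 570.49 kg/s.
styrene mass fraction in R = 570.49/1594.6 = 0.3578.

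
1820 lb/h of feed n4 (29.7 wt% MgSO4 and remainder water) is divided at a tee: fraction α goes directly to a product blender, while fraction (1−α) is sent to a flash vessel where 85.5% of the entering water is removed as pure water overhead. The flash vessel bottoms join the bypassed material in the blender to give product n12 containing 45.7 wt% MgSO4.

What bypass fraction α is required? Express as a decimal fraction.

0.418

All 1820×0.297 = 540.54 lb/h of MgSO4 reaches n12, so n12 = 540.54/0.457 = 1182.8 lb/h and vapour = 637.2 lb/h.
The evaporator receives (1−α)·1820 of feed at 0.703 water and removes 0.855 of that water:
0.855×0.703×(1−α)×1820 = 637.2
(1−α) = 637.2/1093.9 = 0.5825;  α = 0.4175.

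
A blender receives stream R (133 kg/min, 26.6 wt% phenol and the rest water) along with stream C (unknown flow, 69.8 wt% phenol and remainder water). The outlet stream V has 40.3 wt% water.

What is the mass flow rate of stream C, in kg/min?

435.9 kg/min

Let C be the unknown flow. Total out = 133 + C.
water balance: 97.622 + 0.302·C = 0.403·(133 + C)
(0.302 − 0.403)·C = 0.403×133 − 97.622 = -44.023
C = -44.023 / -0.101 = 435.87 kg/min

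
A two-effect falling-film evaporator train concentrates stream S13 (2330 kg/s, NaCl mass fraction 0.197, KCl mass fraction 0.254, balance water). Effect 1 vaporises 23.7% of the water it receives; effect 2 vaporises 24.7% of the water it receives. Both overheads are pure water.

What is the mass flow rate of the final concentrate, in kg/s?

1786 kg/s

water in feed = 2330×0.549 = 1279.2 kg/s.
After stage 1: water left = (1−0.237)×1279.2 = 976.01; stream total = 2026.8 kg/s.
After stage 2: water left = (1−0.247)×976.01 = 734.93; final concentrate = 1785.8 kg/s.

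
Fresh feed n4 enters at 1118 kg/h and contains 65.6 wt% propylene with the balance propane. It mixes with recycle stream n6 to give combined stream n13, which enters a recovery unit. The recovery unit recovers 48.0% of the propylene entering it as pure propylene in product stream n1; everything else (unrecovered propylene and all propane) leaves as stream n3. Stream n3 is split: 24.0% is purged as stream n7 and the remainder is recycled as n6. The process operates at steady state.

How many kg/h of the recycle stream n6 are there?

1697 kg/h

propane enters only via n4 and leaves only via the purge: 1118×0.344 = 0.240×(propane in n3), and the recovery unit passes all propane, so propane in n13 = propane in n3 = 1602.5 kg/h.
propylene in n13: m_A = 1118×0.656 + (1−0.240)·(1−0.480)·m_A, so m_A = 733.41/0.6048 = 1212.6 kg/h.
n3 = (1−0.480)×1212.6 + 1602.5 = 2233 kg/h.
Recycle n6 = (1−0.240)×2233 = 1697.1 kg/h.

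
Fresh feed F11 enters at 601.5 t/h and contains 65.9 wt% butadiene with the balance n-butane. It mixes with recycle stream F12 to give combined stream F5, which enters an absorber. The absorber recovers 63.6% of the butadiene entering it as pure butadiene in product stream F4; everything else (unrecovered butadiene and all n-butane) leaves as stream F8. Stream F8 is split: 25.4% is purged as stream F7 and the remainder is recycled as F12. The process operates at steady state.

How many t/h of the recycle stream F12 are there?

750.2 t/h

n-butane enters only via F11 and leaves only via the purge: 601.5×0.341 = 0.254×(n-butane in F8), and the absorber passes all n-butane, so n-butane in F5 = n-butane in F8 = 807.53 t/h.
butadiene in F5: m_A = 601.5×0.659 + (1−0.254)·(1−0.636)·m_A, so m_A = 396.39/0.7285 = 544.15 t/h.
F8 = (1−0.636)×544.15 + 807.53 = 1005.6 t/h.
Recycle F12 = (1−0.254)×1005.6 = 750.17 t/h.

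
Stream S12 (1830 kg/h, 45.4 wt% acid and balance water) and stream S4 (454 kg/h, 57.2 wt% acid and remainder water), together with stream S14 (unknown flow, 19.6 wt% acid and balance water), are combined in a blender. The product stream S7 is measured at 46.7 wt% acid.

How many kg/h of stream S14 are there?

Let S14 be the unknown flow. Total out = 2284 + S14.
acid balance: 1090.5 + 0.196·S14 = 0.467·(2284 + S14)
(0.196 − 0.467)·S14 = 0.467×2284 − 1090.5 = -23.88
S14 = -23.88 / -0.271 = 88.118 kg/h

88.12 kg/h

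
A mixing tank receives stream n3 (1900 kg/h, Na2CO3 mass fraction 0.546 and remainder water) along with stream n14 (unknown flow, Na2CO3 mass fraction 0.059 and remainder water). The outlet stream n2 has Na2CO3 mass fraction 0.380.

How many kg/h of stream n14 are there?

Let n14 be the unknown flow. Total out = 1900 + n14.
Na2CO3 balance: 1037.4 + 0.059·n14 = 0.380·(1900 + n14)
(0.059 − 0.380)·n14 = 0.380×1900 − 1037.4 = -315.4
n14 = -315.4 / -0.321 = 982.55 kg/h

982.6 kg/h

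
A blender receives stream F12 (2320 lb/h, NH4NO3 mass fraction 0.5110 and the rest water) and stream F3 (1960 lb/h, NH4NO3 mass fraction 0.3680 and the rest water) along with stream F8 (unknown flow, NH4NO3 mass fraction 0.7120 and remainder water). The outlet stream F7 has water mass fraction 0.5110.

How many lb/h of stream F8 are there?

Let F8 be the unknown flow. Total out = 4280 + F8.
water balance: 2373.2 + 0.288·F8 = 0.511·(4280 + F8)
(0.288 − 0.511)·F8 = 0.511×4280 − 2373.2 = -186.12
F8 = -186.12 / -0.223 = 834.62 lb/h

834.6 lb/h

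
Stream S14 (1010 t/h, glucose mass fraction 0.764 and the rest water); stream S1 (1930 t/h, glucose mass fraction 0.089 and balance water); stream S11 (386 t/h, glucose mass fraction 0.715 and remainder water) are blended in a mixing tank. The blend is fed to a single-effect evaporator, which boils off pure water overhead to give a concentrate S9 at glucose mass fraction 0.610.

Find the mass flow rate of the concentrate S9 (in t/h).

glucose entering = 1010×0.764 + 1930×0.089 + 386×0.715 = 1219.4 t/h.
All glucose reports to S9, so S9 = 1219.4/0.610 = 1999 t/h.

1999 t/h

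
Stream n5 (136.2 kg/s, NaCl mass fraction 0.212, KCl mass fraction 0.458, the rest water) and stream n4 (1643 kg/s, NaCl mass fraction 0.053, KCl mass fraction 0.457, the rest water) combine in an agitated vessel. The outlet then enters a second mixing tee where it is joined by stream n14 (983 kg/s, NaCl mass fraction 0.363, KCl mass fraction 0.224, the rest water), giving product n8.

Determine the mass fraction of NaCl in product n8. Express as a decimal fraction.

0.171

Overall, product flow = 2762.2 kg/s.
NaCl in = 136.2×0.212 + 1643×0.053 + 983×0.363 = 472.78 kg/s.
NaCl fraction in n8 = 0.171.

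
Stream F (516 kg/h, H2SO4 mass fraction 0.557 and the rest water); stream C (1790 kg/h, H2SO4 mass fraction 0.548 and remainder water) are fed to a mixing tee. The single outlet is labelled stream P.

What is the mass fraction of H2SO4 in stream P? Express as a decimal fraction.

Total flow out = 516 + 1790 = 2306 kg/h.
H2SO4 in = 516×0.557 + 1790×0.548 = 1268.3 kg/h.
H2SO4 mass fraction in P = 1268.3/2306 = 0.550.

0.550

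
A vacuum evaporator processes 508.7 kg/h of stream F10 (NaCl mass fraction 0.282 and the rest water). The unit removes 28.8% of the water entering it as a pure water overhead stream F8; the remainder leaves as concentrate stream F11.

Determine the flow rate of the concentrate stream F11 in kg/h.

403.5 kg/h

water entering = 508.7×0.718 = 365.25 kg/h; overhead removed = 0.288×365.25 = 105.19 kg/h.
Concentrate = 508.7 − 105.19 = 403.51 kg/h.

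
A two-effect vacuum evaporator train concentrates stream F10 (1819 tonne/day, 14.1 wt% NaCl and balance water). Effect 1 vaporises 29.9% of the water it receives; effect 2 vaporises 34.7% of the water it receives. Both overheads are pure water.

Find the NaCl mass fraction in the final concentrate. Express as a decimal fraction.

water in feed = 1819×0.859 = 1562.5 tonne/day.
After stage 1: water left = (1−0.299)×1562.5 = 1095.3; stream total = 1351.8 tonne/day.
After stage 2: water left = (1−0.347)×1095.3 = 715.25; final concentrate = 971.73 tonne/day.
NaCl fraction = 256.48/971.73 = 0.264.

0.264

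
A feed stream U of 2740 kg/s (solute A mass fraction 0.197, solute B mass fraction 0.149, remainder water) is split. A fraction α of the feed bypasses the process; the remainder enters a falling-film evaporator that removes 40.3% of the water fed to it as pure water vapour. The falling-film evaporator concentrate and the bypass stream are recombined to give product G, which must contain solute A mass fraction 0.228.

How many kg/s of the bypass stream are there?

All 2740×0.197 = 539.78 kg/s of solute A reaches G, so G = 539.78/0.228 = 2367.5 kg/s and vapour = 372.54 kg/s.
The evaporator receives (1−α)·2740 of feed at 0.654 water and removes 0.403 of that water:
0.403×0.654×(1−α)×2740 = 372.54
(1−α) = 372.54/722.16 = 0.5159;  α = 0.4841.
Bypass flow = 0.4841×2740 = 1326.5 kg/s.

1327 kg/s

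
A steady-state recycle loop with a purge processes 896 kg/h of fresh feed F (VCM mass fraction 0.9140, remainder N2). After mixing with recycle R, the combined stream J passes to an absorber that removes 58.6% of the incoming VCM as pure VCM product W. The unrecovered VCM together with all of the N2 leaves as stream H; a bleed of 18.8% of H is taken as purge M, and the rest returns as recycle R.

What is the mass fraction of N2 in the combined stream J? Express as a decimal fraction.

0.2494

N2 enters only via F and leaves only via the purge: 896×0.086 = 0.188×(N2 in H), and the absorber passes all N2, so N2 in J = N2 in H = 409.87 kg/h.
VCM in J: m_A = 896×0.914 + (1−0.188)·(1−0.586)·m_A, so m_A = 818.94/0.6638 = 1233.7 kg/h.
J = 1233.7 + 409.87 = 1643.5 kg/h.
N2 fraction in J = 409.87/1643.5 = 0.2494.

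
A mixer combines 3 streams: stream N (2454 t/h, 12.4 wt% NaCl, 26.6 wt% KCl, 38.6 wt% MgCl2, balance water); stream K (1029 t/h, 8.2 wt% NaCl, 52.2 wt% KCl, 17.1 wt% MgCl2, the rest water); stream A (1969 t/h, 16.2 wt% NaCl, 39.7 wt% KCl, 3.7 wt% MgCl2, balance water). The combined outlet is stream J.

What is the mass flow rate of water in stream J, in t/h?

1577 t/h

water out = water in = 2454×0.224 + 1029×0.225 + 1969×0.404 = 1576.7 t/h.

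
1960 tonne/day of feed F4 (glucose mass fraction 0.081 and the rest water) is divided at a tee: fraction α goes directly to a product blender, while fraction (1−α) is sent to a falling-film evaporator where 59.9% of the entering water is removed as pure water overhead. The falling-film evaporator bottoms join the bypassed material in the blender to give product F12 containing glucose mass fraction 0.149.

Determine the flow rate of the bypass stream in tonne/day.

All 1960×0.081 = 158.76 tonne/day of glucose reaches F12, so F12 = 158.76/0.149 = 1065.5 tonne/day and vapour = 894.5 tonne/day.
The evaporator receives (1−α)·1960 of feed at 0.919 water and removes 0.599 of that water:
0.599×0.919×(1−α)×1960 = 894.5
(1−α) = 894.5/1078.9 = 0.8290;  α = 0.1710.
Bypass flow = 0.1710×1960 = 335.06 tonne/day.

335.1 tonne/day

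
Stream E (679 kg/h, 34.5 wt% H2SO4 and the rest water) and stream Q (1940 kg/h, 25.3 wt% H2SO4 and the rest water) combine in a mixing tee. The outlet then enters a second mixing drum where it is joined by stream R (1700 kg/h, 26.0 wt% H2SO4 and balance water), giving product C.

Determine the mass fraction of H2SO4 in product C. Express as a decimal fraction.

Overall, product flow = 4319 kg/h.
H2SO4 in = 679×0.345 + 1940×0.253 + 1700×0.260 = 1167.1 kg/h.
H2SO4 fraction in C = 0.270.

0.270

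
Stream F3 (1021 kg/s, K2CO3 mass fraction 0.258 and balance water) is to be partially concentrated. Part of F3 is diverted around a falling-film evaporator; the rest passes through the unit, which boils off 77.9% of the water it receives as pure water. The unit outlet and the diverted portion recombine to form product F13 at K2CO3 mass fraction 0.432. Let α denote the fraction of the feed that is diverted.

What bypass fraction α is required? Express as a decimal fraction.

0.303

All 1021×0.258 = 263.42 kg/s of K2CO3 reaches F13, so F13 = 263.42/0.432 = 609.76 kg/s and vapour = 411.24 kg/s.
The evaporator receives (1−α)·1021 of feed at 0.742 water and removes 0.779 of that water:
0.779×0.742×(1−α)×1021 = 411.24
(1−α) = 411.24/590.16 = 0.6968;  α = 0.3032.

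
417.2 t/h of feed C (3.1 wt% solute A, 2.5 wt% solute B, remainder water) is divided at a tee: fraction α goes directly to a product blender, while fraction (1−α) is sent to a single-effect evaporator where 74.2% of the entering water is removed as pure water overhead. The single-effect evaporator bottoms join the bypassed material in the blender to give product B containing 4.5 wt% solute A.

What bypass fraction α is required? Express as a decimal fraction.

0.556

All 417.2×0.031 = 12.933 t/h of solute A reaches B, so B = 12.933/0.045 = 287.4 t/h and vapour = 129.8 t/h.
The evaporator receives (1−α)·417.2 of feed at 0.944 water and removes 0.742 of that water:
0.742×0.944×(1−α)×417.2 = 129.8
(1−α) = 129.8/292.23 = 0.4442;  α = 0.5558.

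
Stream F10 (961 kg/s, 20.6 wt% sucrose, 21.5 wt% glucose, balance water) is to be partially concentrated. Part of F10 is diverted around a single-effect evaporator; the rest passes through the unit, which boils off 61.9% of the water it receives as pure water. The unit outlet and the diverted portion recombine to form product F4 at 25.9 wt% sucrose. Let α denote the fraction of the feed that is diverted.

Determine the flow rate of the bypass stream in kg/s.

All 961×0.206 = 197.97 kg/s of sucrose reaches F4, so F4 = 197.97/0.259 = 764.35 kg/s and vapour = 196.65 kg/s.
The evaporator receives (1−α)·961 of feed at 0.579 water and removes 0.619 of that water:
0.619×0.579×(1−α)×961 = 196.65
(1−α) = 196.65/344.42 = 0.5710;  α = 0.4290.
Bypass flow = 0.4290×961 = 412.31 kg/s.

412.3 kg/s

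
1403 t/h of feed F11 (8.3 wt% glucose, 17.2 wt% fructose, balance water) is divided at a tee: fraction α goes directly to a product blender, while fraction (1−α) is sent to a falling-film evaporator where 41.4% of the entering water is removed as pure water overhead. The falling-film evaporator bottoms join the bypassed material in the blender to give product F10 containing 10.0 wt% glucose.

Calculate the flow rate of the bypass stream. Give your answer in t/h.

All 1403×0.083 = 116.45 t/h of glucose reaches F10, so F10 = 116.45/0.100 = 1164.5 t/h and vapour = 238.51 t/h.
The evaporator receives (1−α)·1403 of feed at 0.745 water and removes 0.414 of that water:
0.414×0.745×(1−α)×1403 = 238.51
(1−α) = 238.51/432.73 = 0.5512;  α = 0.4488.
Bypass flow = 0.4488×1403 = 629.7 t/h.

629.7 t/h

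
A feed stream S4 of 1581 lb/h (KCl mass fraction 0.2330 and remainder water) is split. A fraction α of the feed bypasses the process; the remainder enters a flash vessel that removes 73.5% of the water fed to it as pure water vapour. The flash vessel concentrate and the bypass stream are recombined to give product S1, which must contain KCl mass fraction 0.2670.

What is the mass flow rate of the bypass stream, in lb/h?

All 1581×0.233 = 368.37 lb/h of KCl reaches S1, so S1 = 368.37/0.267 = 1379.7 lb/h and vapour = 201.33 lb/h.
The evaporator receives (1−α)·1581 of feed at 0.767 water and removes 0.735 of that water:
0.735×0.767×(1−α)×1581 = 201.33
(1−α) = 201.33/891.28 = 0.2259;  α = 0.7741.
Bypass flow = 0.7741×1581 = 1223.9 lb/h.

1224 lb/h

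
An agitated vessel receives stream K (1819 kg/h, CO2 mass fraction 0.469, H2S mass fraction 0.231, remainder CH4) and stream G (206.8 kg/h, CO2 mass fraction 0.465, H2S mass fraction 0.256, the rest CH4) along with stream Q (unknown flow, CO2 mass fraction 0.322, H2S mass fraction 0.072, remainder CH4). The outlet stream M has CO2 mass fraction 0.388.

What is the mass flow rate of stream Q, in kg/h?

Let Q be the unknown flow. Total out = 2025.8 + Q.
CO2 balance: 949.27 + 0.322·Q = 0.388·(2025.8 + Q)
(0.322 − 0.388)·Q = 0.388×2025.8 − 949.27 = -163.26
Q = -163.26 / -0.066 = 2473.7 kg/h

2474 kg/h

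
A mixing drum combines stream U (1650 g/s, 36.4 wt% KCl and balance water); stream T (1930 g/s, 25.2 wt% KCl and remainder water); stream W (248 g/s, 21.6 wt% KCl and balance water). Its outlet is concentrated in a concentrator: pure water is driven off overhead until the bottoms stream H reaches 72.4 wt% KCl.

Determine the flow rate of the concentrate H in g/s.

1575 g/s

KCl entering = 1650×0.364 + 1930×0.252 + 248×0.216 = 1140.5 g/s.
All KCl reports to H, so H = 1140.5/0.724 = 1575.3 g/s.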